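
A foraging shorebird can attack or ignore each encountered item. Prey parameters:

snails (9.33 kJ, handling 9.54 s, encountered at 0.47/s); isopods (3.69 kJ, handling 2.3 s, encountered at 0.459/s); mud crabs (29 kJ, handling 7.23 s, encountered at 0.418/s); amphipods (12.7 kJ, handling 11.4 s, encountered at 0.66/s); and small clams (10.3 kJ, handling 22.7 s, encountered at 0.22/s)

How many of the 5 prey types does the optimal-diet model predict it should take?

1

Profitabilities (E/h, kJ/s): mud crabs 4.01, isopods 1.6, amphipods 1.11, snails 0.978, small clams 0.454. Add prey in this order while the next type's profitability exceeds the intake rate on those already taken.
Rate on top 1: 3.014. isopods: 1.6 < 3.014 → exclude; stop.
Optimal diet: mud crabs — 1 of 5 types.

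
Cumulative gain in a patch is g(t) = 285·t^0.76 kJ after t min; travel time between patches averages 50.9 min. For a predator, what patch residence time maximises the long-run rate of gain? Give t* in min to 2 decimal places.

161.18 min

Optimal t* satisfies g'(t*) = g(t*)/(T + t*).
g'(t) = 0.76·285·t^-0.24. Setting 0.76·285·t^-0.24 = 285·t^0.76/(50.9+t) gives 0.76(50.9+t) = t, so 0.24·t = 0.76×50.9.
t* = 0.76×50.9/0.24 = 161.2 min.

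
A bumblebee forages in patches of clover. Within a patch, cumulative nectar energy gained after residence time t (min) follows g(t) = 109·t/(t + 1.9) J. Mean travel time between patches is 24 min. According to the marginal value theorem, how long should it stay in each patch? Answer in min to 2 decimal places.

Maximise g(t)/(T+t): set derivative to zero → g'(t)(T+t) = g(t).
g'(t) = 109·1.9/(t + 1.9)². Setting 109·1.9/(t+1.9)² = 109t/[(t+1.9)(24+t)] gives 1.9(24+t) = t(t+1.9), so t² = 1.9×24 = 45.6.
t* = √45.6 = 6.753 min.

6.75 min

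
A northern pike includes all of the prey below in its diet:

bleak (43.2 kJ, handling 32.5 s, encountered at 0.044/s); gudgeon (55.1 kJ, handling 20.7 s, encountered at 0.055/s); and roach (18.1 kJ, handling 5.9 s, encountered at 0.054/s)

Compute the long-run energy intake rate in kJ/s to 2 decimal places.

1.52 kJ/s

Energy encountered per unit search time: 0.044×43.2 + 0.055×55.1 + 0.054×18.1 = 5.909 kJ/s.
Handling time per unit search time: 0.044×32.5 + 0.055×20.7 + 0.054×5.9 = 2.887.
Rate = 5.909/(1 + 2.887) = 1.52 kJ/s.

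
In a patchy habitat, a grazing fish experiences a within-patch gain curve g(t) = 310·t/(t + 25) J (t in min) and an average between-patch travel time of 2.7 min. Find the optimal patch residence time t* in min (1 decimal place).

8.2 min

By the marginal value theorem, leave when the instantaneous gain rate g'(t) equals the habitat-wide average g(t)/(T + t).
g'(t) = 310·25/(t + 25)². Setting 310·25/(t+25)² = 310t/[(t+25)(2.7+t)] gives 25(2.7+t) = t(t+25), so t² = 25×2.7 = 67.5.
t* = √67.5 = 8.216 min.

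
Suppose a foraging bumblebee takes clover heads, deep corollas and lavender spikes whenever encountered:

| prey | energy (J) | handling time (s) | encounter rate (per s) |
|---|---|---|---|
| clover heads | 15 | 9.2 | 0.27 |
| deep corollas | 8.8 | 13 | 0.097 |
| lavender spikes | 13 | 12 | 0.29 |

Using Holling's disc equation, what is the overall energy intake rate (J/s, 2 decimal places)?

R = Σλ_iE_i / (1 + Σλ_ih_i)
Numerator: 0.27×15 + 0.097×8.8 + 0.29×13 = 8.674
Denominator: 1 + 0.27×9.2 + 0.097×13 + 0.29×12 = 8.225
R = 8.674/8.225 = 1.055 J/s

1.05 J/s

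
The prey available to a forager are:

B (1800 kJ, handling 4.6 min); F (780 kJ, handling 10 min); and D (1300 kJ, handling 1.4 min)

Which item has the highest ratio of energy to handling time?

D

In descending order of E/h:
D: 1300/1.4 = 929 kJ/min
B: 1800/4.6 = 391 kJ/min
F: 780/10 = 78 kJ/min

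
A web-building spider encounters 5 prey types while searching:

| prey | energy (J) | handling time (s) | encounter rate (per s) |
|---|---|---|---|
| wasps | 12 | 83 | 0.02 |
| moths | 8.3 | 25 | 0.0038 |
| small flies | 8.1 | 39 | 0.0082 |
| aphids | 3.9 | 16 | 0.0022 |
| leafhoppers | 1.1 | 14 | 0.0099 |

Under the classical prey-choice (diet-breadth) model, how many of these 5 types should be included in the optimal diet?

4

Profitabilities (E/h, J/s): moths 0.332, aphids 0.244, small flies 0.208, wasps 0.145, leafhoppers 0.0786. Add prey in this order while the next type's profitability exceeds the intake rate on those already taken.
Rate on top 1: 0.0288. aphids: 0.244 > 0.0288 → include.
Rate on top 2: 0.0355. small flies: 0.208 > 0.0355 → include.
Rate on top 3: 0.07348. wasps: 0.145 > 0.07348 → include.
Rate on top 4: 0.1114. leafhoppers: 0.0786 < 0.1114 → exclude; stop.
Optimal diet: moths, aphids, small flies, wasps — 4 of 5 types.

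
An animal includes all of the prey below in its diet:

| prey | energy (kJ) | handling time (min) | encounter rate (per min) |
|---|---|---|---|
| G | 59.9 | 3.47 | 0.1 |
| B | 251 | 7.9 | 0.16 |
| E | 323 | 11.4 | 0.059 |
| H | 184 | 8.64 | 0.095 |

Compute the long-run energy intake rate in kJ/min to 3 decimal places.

20.146 kJ/min

R = (0.1×59.9 + 0.16×251 + 0.059×323 + 0.095×184) / (1 + 0.1×3.47 + 0.16×7.9 + 0.059×11.4 + 0.095×8.64) = 82.69/4.104 = 20.15 kJ/min.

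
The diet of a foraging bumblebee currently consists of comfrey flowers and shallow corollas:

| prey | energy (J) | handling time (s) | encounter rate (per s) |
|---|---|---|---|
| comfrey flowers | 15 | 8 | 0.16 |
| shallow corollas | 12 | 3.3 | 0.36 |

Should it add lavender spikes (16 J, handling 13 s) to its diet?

On comfrey flowers and shallow corollas alone, R = ΣλE/(1+Σλh) = 6.72/3.468 = 1.938 J/s.
Profitability of lavender spikes: 16/13 = 1.231 J/s.
Since 1.231 < R, time spent handling lavender spikes is better spent searching.

No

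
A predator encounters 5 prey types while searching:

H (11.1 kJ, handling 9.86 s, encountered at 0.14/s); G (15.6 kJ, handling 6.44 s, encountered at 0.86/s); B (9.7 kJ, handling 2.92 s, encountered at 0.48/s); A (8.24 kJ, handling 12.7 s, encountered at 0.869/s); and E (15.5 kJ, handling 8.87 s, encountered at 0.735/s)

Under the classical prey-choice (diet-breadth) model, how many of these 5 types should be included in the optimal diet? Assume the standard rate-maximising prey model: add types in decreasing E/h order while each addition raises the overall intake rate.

2

Profitabilities (E/h, kJ/s): B 3.32, G 2.42, E 1.75, H 1.13, A 0.649. Add prey in this order while the next type's profitability exceeds the intake rate on those already taken.
Rate on top 1: 1.939. G: 2.42 > 1.939 → include.
Rate on top 2: 2.276. E: 1.75 < 2.276 → exclude; stop.
Optimal diet: B, G — 2 of 5 types.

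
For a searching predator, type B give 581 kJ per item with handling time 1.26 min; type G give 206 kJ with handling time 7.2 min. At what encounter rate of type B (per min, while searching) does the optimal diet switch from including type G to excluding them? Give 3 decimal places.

0.053 per min

The zero-one rule: include type G iff E₂/h₂ > λE₁/(1+λh₁). Equality gives the switch point.
λE₁h₂ = E₂ + λE₂h₁ ⇒ λ = E₂/(E₁h₂ − E₂h₁) = 206/(4183 − 259.6) = 0.0525 per min.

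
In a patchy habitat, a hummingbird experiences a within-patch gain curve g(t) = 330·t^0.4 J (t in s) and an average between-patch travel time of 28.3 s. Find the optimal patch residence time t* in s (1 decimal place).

18.9 s

Optimal t* satisfies g'(t*) = g(t*)/(T + t*).
g'(t) = 0.4·330·t^-0.6. Setting 0.4·330·t^-0.6 = 330·t^0.4/(28.3+t) gives 0.4(28.3+t) = t, so 0.60·t = 0.4×28.3.
t* = 0.4×28.3/0.60 = 18.87 s.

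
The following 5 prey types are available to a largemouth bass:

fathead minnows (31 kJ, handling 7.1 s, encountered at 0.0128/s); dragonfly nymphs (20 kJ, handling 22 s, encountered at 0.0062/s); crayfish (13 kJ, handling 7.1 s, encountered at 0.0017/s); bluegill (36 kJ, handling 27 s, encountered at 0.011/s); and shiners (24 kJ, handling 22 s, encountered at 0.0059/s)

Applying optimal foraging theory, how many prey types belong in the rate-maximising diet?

Profitabilities (E/h, kJ/s): fathead minnows 4.37, crayfish 1.83, bluegill 1.33, shiners 1.09, dragonfly nymphs 0.909. Add prey in this order while the next type's profitability exceeds the intake rate on those already taken.
Rate on top 1: 0.3637. crayfish: 1.83 > 0.3637 → include.
Rate on top 2: 0.3798. bluegill: 1.33 > 0.3798 → include.
Rate on top 3: 0.5821. shiners: 1.09 > 0.5821 → include.
Rate on top 4: 0.6253. dragonfly nymphs: 0.909 > 0.6253 → include.
Optimal diet: fathead minnows, crayfish, bluegill, shiners, dragonfly nymphs — 5 of 5 types.

5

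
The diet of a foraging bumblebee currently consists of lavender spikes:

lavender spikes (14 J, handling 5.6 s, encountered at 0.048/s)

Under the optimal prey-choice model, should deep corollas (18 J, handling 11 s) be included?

Yes

On lavender spikes alone, R = ΣλE/(1+Σλh) = 0.672/1.269 = 0.5296 J/s.
deep corollas: E/h = 18/11 = 1.636 J/s.
Since 1.636 > R, including deep corollas increases the long-run rate.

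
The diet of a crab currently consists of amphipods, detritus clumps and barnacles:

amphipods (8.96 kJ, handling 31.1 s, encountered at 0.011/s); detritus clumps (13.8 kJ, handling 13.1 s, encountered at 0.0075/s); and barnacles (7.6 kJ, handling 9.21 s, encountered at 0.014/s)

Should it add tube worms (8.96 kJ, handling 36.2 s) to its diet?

On amphipods, detritus clumps and barnacles alone, R = ΣλE/(1+Σλh) = 0.3085/1.569 = 0.1966 kJ/s.
Profitability of tube worms: 8.96/36.2 = 0.2475 kJ/s.
Since 0.2475 > R, including tube worms increases the long-run rate.

Yes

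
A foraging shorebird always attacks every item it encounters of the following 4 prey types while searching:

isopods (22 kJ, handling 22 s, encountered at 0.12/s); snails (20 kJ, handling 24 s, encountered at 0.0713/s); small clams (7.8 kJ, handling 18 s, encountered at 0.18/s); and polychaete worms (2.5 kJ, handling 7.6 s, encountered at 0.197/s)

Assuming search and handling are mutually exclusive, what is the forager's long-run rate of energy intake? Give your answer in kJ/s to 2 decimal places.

R = Σλ_iE_i / (1 + Σλ_ih_i)
Numerator: 0.12×22 + 0.0713×20 + 0.18×7.8 + 0.197×2.5 = 5.962
Denominator: 1 + 0.12×22 + 0.0713×24 + 0.18×18 + 0.197×7.6 = 10.09
R = 5.962/10.09 = 0.591 kJ/s

0.59 kJ/s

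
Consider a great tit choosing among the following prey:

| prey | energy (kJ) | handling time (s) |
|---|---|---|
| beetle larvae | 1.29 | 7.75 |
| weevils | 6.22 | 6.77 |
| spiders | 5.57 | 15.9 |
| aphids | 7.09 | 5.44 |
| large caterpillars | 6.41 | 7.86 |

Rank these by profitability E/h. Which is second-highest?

weevils

In descending order of E/h:
aphids: 7.09/5.44 = 1.3 kJ/s
weevils: 6.22/6.77 = 0.919 kJ/s
large caterpillars: 6.41/7.86 = 0.816 kJ/s
spiders: 5.57/15.9 = 0.35 kJ/s
beetle larvae: 1.29/7.75 = 0.166 kJ/s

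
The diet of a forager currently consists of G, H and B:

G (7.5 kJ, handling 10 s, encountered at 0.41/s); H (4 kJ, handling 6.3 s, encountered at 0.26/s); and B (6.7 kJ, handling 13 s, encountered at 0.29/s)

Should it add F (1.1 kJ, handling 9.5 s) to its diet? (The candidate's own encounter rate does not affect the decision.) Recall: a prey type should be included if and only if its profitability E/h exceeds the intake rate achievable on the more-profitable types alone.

No

Intake rate on the current diet: R = (0.41×7.5 + 0.26×4 + 0.29×6.7) / (1 + 0.41×10 + 0.26×6.3 + 0.29×13) = 6.058/10.51 = 0.5765 kJ/s.
Profitability of F: 1.1/9.5 = 0.1158 kJ/s.
Since 0.1158 < R, time spent handling F is better spent searching.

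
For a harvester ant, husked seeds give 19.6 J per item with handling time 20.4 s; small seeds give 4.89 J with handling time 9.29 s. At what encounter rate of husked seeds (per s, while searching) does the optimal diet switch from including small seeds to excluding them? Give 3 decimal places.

0.059 per s

The zero-one rule: include small seeds iff E₂/h₂ > λE₁/(1+λh₁). Equality gives the switch point.
λE₁h₂ = E₂ + λE₂h₁ ⇒ λ = E₂/(E₁h₂ − E₂h₁) = 4.89/(182.1 − 99.76) = 0.0594 per s.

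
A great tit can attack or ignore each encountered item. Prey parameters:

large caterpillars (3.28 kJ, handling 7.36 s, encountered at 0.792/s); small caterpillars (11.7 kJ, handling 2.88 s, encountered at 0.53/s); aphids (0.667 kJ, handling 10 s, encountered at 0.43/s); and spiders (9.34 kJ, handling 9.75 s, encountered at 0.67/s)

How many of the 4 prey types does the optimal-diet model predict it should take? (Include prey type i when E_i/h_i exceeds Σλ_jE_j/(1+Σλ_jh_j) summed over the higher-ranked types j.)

E/h in descending order: small caterpillars 4.06, spiders 0.958, large caterpillars 0.446, aphids 0.0667 kJ/s. The optimal diet is the largest prefix of this list for which every included type satisfies E_i/h_i > R on the types above it.
Rate on top 1: 2.454. spiders: 0.958 < 2.454 → exclude; stop.
Optimal diet: small caterpillars — 1 of 4 types.

1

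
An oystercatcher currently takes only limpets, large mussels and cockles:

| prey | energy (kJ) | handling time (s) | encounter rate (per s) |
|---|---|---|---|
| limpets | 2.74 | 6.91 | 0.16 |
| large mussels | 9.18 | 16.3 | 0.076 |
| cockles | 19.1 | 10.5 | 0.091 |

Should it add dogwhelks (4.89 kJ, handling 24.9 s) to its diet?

On limpets, large mussels and cockles alone, R = ΣλE/(1+Σλh) = 2.874/4.3 = 0.6684 kJ/s.
Profitability of dogwhelks: 4.89/24.9 = 0.1964 kJ/s.
Since 0.1964 < R, time spent handling dogwhelks is better spent searching.

No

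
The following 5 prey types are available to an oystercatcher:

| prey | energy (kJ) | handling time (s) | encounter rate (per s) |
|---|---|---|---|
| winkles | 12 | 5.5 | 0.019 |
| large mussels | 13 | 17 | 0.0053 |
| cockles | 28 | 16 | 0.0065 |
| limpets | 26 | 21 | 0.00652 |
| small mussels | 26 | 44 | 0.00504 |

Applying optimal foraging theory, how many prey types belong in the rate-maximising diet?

5

Profitabilities (E/h, kJ/s): winkles 2.18, cockles 1.75, limpets 1.24, large mussels 0.765, small mussels 0.591. Add prey in this order while the next type's profitability exceeds the intake rate on those already taken.
Rate on top 1: 0.2064. cockles: 1.75 > 0.2064 → include.
Rate on top 2: 0.3393. limpets: 1.24 > 0.3393 → include.
Rate on top 3: 0.4307. large mussels: 0.765 > 0.4307 → include.
Rate on top 4: 0.4517. small mussels: 0.591 > 0.4517 → include.
Optimal diet: winkles, cockles, limpets, large mussels, small mussels — 5 of 5 types.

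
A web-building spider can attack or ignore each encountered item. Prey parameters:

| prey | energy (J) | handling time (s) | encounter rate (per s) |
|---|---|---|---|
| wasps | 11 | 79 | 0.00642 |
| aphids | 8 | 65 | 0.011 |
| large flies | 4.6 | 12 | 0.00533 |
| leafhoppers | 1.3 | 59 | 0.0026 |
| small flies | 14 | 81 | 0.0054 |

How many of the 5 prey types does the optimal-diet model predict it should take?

4

Rank by E/h (J/s): large flies 0.383, small flies 0.173, wasps 0.139, aphids 0.123, leafhoppers 0.022. Include each in turn until the next type's E/h falls below the running intake rate.
Rate on top 1: 0.02304. small flies: 0.173 > 0.02304 → include.
Rate on top 2: 0.06668. wasps: 0.139 > 0.06668 → include.
Rate on top 3: 0.08501. aphids: 0.123 > 0.08501 → include.
Rate on top 4: 0.095. leafhoppers: 0.022 < 0.095 → exclude; stop.
Optimal diet: large flies, small flies, wasps, aphids — 4 of 5 types.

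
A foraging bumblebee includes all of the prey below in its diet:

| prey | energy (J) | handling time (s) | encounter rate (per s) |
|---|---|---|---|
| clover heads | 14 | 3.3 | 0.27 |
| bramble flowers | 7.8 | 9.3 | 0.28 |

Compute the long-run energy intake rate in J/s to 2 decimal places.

Energy encountered per unit search time: 0.27×14 + 0.28×7.8 = 5.964 J/s.
Handling time per unit search time: 0.27×3.3 + 0.28×9.3 = 3.495.
Rate = 5.964/(1 + 3.495) = 1.327 J/s.

1.33 J/s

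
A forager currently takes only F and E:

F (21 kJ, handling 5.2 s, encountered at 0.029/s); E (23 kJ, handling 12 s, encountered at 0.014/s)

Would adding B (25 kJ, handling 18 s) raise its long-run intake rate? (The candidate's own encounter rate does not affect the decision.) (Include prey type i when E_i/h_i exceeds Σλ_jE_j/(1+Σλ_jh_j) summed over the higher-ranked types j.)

Current rate: (0.029×21 + 0.014×23)/(1 + 0.029×5.2 + 0.014×12) = 0.7059 kJ/s.
Profitability of B: 25/18 = 1.389 kJ/s.
Since 1.389 > R, including B increases the long-run rate.

Yes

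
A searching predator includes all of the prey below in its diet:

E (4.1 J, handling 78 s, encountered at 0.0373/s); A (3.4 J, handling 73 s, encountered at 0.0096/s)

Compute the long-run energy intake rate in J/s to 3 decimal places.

R = (0.0373×4.1 + 0.0096×3.4) / (1 + 0.0373×78 + 0.0096×73) = 0.1856/4.61 = 0.04025 J/s.

0.040 J/s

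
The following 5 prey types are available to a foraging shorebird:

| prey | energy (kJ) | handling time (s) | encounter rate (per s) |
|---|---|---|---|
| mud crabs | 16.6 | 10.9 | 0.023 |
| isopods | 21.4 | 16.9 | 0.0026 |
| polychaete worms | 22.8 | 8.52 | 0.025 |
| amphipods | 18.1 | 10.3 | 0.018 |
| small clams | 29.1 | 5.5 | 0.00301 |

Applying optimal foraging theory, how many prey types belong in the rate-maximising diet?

5

Profitabilities (E/h, kJ/s): small clams 5.29, polychaete worms 2.68, amphipods 1.76, mud crabs 1.52, isopods 1.27. Add prey in this order while the next type's profitability exceeds the intake rate on those already taken.
Rate on top 1: 0.08616. polychaete worms: 2.68 > 0.08616 → include.
Rate on top 2: 0.5348. amphipods: 1.76 > 0.5348 → include.
Rate on top 3: 0.695. mud crabs: 1.52 > 0.695 → include.
Rate on top 4: 0.8196. isopods: 1.27 > 0.8196 → include.
Optimal diet: small clams, polychaete worms, amphipods, mud crabs, isopods — 5 of 5 types.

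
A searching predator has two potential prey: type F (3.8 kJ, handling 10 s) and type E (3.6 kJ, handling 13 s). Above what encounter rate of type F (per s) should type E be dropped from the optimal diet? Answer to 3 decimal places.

0.269 per s

The zero-one rule: include type E iff E₂/h₂ > λE₁/(1+λh₁). Equality gives the switch point.
λE₁h₂ = E₂ + λE₂h₁ ⇒ λ = E₂/(E₁h₂ − E₂h₁) = 3.6/(49.4 − 36) = 0.2687 per s.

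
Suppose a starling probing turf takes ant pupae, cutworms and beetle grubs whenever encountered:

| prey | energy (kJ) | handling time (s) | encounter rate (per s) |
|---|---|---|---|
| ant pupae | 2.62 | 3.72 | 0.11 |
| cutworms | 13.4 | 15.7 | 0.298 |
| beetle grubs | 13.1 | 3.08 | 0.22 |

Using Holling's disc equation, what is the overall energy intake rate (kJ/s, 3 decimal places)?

1.059 kJ/s

Energy encountered per unit search time: 0.11×2.62 + 0.298×13.4 + 0.22×13.1 = 7.163 kJ/s.
Handling time per unit search time: 0.11×3.72 + 0.298×15.7 + 0.22×3.08 = 5.765.
Rate = 7.163/(1 + 5.765) = 1.059 kJ/s.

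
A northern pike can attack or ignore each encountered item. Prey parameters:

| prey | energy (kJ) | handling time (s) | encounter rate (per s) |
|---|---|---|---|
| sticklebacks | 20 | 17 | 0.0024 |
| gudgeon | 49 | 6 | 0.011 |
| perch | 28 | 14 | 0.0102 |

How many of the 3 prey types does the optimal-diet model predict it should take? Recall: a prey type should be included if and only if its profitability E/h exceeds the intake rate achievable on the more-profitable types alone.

Profitabilities (E/h, kJ/s): gudgeon 8.17, perch 2, sticklebacks 1.18. Add prey in this order while the next type's profitability exceeds the intake rate on those already taken.
Rate on top 1: 0.5056. perch: 2 > 0.5056 → include.
Rate on top 2: 0.6822. sticklebacks: 1.18 > 0.6822 → include.
Optimal diet: gudgeon, perch, sticklebacks — 3 of 3 types.

3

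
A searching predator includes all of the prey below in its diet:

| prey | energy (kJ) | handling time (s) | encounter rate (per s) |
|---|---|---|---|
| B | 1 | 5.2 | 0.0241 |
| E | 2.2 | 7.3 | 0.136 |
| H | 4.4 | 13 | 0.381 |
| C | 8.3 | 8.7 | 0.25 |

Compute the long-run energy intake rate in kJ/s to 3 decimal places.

R = Σλ_iE_i / (1 + Σλ_ih_i)
Numerator: 0.0241×1 + 0.136×2.2 + 0.381×4.4 + 0.25×8.3 = 4.075
Denominator: 1 + 0.0241×5.2 + 0.136×7.3 + 0.381×13 + 0.25×8.7 = 9.246
R = 4.075/9.246 = 0.4407 kJ/s

0.441 kJ/s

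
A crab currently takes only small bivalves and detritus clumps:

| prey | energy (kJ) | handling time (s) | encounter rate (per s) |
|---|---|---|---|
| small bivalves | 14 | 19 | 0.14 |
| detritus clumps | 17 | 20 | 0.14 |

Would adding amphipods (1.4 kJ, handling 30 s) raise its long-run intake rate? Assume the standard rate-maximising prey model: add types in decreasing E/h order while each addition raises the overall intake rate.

On small bivalves and detritus clumps alone, R = ΣλE/(1+Σλh) = 4.34/6.46 = 0.6718 kJ/s.
amphipods: E/h = 1.4/30 = 0.04667 kJ/s.
Since 0.04667 < R, time spent handling amphipods is better spent searching.

No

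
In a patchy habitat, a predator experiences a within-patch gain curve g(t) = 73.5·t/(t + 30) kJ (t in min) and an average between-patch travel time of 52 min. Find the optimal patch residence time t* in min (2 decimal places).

By the marginal value theorem, leave when the instantaneous gain rate g'(t) equals the habitat-wide average g(t)/(T + t).
g'(t) = 73.5·30/(t + 30)². Setting 73.5·30/(t+30)² = 73.5t/[(t+30)(52+t)] gives 30(52+t) = t(t+30), so t² = 30×52 = 1560.
t* = √1560 = 39.5 min.

39.50 min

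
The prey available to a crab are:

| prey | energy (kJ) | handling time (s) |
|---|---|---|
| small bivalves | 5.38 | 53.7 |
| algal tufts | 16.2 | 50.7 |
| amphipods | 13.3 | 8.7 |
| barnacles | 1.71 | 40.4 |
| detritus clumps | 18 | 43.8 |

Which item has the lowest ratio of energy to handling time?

In descending order of E/h:
amphipods: 13.3/8.7 = 1.53 kJ/s
detritus clumps: 18/43.8 = 0.411 kJ/s
algal tufts: 16.2/50.7 = 0.32 kJ/s
small bivalves: 5.38/53.7 = 0.1 kJ/s
barnacles: 1.71/40.4 = 0.0423 kJ/s

barnacles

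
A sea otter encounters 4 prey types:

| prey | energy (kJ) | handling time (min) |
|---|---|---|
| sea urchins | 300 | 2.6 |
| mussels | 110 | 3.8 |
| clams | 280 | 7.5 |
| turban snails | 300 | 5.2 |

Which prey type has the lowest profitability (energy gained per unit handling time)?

mussels

Profitability E/h (kJ/min): sea urchins = 300/2.6 = 115, mussels = 110/3.8 = 28.9, clams = 280/7.5 = 37.3, turban snails = 300/5.2 = 57.7.
Ranked: sea urchins > turban snails > clams > mussels.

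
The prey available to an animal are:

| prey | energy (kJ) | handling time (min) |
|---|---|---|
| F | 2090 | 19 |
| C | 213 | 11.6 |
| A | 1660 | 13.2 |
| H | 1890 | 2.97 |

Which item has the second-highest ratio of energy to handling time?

A

Profitability E/h (kJ/min): F = 2090/19 = 110, C = 213/11.6 = 18.4, A = 1660/13.2 = 126, H = 1890/2.97 = 636.
Ranked: H > A > F > C.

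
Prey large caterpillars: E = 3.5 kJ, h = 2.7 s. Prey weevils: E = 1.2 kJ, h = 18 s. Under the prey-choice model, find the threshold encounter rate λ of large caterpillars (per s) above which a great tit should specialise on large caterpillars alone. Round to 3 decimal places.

At the threshold, the rate on large caterpillars alone equals the profitability of weevils: λ·3.5/(1 + λ·2.7) = 1.2/18 = 0.06667.
Rearranging, λ(3.5 − 0.06667×2.7) = 0.06667, so λ = 0.06667/3.32 = 0.02008 per s.

0.020 per s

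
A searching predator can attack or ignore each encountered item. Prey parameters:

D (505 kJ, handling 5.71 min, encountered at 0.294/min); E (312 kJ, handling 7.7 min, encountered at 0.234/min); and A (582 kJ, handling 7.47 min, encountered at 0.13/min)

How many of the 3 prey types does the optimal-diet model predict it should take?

2

E/h in descending order: D 88.4, A 77.9, E 40.5 kJ/min. The optimal diet is the largest prefix of this list for which every included type satisfies E_i/h_i > R on the types above it.
Rate on top 1: 55.43. A: 77.9 > 55.43 → include.
Rate on top 2: 61.41. E: 40.5 < 61.41 → exclude; stop.
Optimal diet: D, A — 2 of 3 types.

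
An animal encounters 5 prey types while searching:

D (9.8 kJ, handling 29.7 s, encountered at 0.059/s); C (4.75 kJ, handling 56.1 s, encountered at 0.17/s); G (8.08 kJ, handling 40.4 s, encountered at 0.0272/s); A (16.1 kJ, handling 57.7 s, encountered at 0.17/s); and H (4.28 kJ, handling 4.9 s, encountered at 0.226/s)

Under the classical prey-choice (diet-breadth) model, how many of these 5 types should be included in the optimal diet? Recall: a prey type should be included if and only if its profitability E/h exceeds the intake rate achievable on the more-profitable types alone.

1

Profitabilities (E/h, kJ/s): H 0.873, D 0.33, A 0.279, G 0.2, C 0.0847. Add prey in this order while the next type's profitability exceeds the intake rate on those already taken.
Rate on top 1: 0.459. D: 0.33 < 0.459 → exclude; stop.
Optimal diet: H — 1 of 5 types.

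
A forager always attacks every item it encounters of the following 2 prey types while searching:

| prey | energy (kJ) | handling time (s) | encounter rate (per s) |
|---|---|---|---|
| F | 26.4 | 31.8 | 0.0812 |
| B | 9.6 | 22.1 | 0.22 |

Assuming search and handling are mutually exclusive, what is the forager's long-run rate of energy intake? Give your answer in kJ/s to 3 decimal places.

R = Σλ_iE_i / (1 + Σλ_ih_i)
Numerator: 0.0812×26.4 + 0.22×9.6 = 4.256
Denominator: 1 + 0.0812×31.8 + 0.22×22.1 = 8.444
R = 4.256/8.444 = 0.504 kJ/s

0.504 kJ/s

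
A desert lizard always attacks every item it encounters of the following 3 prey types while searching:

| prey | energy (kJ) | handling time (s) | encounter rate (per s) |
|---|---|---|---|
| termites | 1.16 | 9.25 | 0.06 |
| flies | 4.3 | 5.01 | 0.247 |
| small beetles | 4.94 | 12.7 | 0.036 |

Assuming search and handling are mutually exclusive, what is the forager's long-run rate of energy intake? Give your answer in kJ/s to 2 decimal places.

0.40 kJ/s

R = Σλ_iE_i / (1 + Σλ_ih_i)
Numerator: 0.06×1.16 + 0.247×4.3 + 0.036×4.94 = 1.31
Denominator: 1 + 0.06×9.25 + 0.247×5.01 + 0.036×12.7 = 3.25
R = 1.31/3.25 = 0.403 kJ/s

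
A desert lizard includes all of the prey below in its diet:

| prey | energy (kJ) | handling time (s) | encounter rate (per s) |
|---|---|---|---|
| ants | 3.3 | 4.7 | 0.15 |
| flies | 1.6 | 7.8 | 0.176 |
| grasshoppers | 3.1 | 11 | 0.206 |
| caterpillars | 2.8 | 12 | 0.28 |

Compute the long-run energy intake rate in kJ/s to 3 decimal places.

Energy encountered per unit search time: 0.15×3.3 + 0.176×1.6 + 0.206×3.1 + 0.28×2.8 = 2.199 kJ/s.
Handling time per unit search time: 0.15×4.7 + 0.176×7.8 + 0.206×11 + 0.28×12 = 7.704.
Rate = 2.199/(1 + 7.704) = 0.2527 kJ/s.

0.253 kJ/s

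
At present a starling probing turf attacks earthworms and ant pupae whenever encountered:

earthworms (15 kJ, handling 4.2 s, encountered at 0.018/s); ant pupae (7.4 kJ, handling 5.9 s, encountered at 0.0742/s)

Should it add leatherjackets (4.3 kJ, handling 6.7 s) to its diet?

Current rate: (0.018×15 + 0.0742×7.4)/(1 + 0.018×4.2 + 0.0742×5.9) = 0.5412 kJ/s.
Profitability of leatherjackets: 4.3/6.7 = 0.6418 kJ/s.
0.6418 > 0.5412, so adding leatherjackets raises the average — include it.

Yes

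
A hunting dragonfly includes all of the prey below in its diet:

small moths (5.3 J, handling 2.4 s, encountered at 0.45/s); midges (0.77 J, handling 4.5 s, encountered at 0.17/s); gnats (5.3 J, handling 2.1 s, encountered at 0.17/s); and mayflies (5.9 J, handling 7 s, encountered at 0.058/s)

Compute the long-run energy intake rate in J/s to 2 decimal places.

R = Σλ_iE_i / (1 + Σλ_ih_i)
Numerator: 0.45×5.3 + 0.17×0.77 + 0.17×5.3 + 0.058×5.9 = 3.759
Denominator: 1 + 0.45×2.4 + 0.17×4.5 + 0.17×2.1 + 0.058×7 = 3.608
R = 3.759/3.608 = 1.042 J/s

1.04 J/s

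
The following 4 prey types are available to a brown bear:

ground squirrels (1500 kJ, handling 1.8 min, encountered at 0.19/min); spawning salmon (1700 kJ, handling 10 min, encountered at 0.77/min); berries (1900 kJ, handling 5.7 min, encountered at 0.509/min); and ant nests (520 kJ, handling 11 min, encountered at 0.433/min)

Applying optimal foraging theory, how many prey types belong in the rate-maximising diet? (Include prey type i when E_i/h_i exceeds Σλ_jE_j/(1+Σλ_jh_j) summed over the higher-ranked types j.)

2

Rank by E/h (kJ/min): ground squirrels 833, berries 333, spawning salmon 170, ant nests 47.3. Include each in turn until the next type's E/h falls below the running intake rate.
Rate on top 1: 212.4. berries: 333 > 212.4 → include.
Rate on top 2: 295.1. spawning salmon: 170 < 295.1 → exclude; stop.
Optimal diet: ground squirrels, berries — 2 of 4 types.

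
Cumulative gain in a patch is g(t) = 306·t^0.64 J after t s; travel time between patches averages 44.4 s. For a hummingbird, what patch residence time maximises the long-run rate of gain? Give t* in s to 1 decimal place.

78.9 s

Optimal t* satisfies g'(t*) = g(t*)/(T + t*).
g'(t) = 0.64·306·t^-0.36. Setting 0.64·306·t^-0.36 = 306·t^0.64/(44.4+t) gives 0.64(44.4+t) = t, so 0.36·t = 0.64×44.4.
t* = 0.64×44.4/0.36 = 78.93 s.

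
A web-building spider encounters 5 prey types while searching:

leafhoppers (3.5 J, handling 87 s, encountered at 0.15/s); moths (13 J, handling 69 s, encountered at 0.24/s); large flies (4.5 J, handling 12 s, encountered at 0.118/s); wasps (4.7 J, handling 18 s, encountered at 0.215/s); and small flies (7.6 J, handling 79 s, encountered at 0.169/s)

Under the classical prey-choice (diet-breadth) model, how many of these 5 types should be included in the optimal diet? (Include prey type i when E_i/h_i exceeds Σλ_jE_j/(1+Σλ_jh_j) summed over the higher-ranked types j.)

2

Profitabilities (E/h, J/s): large flies 0.375, wasps 0.261, moths 0.188, small flies 0.0962, leafhoppers 0.0402. Add prey in this order while the next type's profitability exceeds the intake rate on those already taken.
Rate on top 1: 0.2198. wasps: 0.261 > 0.2198 → include.
Rate on top 2: 0.2452. moths: 0.188 < 0.2452 → exclude; stop.
Optimal diet: large flies, wasps — 2 of 5 types.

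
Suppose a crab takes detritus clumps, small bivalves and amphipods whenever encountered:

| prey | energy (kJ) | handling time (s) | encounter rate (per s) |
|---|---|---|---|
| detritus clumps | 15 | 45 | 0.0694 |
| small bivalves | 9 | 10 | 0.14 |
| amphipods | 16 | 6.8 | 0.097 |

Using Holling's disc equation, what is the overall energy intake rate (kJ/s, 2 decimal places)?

R = (0.0694×15 + 0.14×9 + 0.097×16) / (1 + 0.0694×45 + 0.14×10 + 0.097×6.8) = 3.853/6.183 = 0.6232 kJ/s.

0.62 kJ/s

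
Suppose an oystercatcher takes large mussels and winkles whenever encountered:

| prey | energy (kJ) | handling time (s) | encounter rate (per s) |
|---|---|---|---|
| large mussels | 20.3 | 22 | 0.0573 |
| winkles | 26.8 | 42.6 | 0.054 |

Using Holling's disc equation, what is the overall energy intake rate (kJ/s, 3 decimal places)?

0.572 kJ/s

Energy encountered per unit search time: 0.0573×20.3 + 0.054×26.8 = 2.61 kJ/s.
Handling time per unit search time: 0.0573×22 + 0.054×42.6 = 3.561.
Rate = 2.61/(1 + 3.561) = 0.5723 kJ/s.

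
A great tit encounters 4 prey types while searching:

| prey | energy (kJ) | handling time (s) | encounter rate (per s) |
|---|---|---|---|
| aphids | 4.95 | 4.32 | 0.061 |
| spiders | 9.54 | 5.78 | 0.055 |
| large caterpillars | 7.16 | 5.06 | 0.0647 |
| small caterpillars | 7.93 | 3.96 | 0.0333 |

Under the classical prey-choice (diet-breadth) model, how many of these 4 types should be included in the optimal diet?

4

Profitabilities (E/h, kJ/s): small caterpillars 2, spiders 1.65, large caterpillars 1.42, aphids 1.15. Add prey in this order while the next type's profitability exceeds the intake rate on those already taken.
Rate on top 1: 0.2333. spiders: 1.65 > 0.2333 → include.
Rate on top 2: 0.5441. large caterpillars: 1.42 > 0.5441 → include.
Rate on top 3: 0.7045. aphids: 1.15 > 0.7045 → include.
Optimal diet: small caterpillars, spiders, large caterpillars, aphids — 4 of 4 types.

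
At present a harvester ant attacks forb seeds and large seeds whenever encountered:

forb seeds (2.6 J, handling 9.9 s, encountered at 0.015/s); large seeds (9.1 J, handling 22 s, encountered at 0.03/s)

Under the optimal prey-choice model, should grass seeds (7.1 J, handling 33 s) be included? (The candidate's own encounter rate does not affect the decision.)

Yes

Current rate: (0.015×2.6 + 0.03×9.1)/(1 + 0.015×9.9 + 0.03×22) = 0.1725 J/s.
grass seeds: E/h = 7.1/33 = 0.2152 J/s.
0.2152 > 0.1725, so adding grass seeds raises the average — include it.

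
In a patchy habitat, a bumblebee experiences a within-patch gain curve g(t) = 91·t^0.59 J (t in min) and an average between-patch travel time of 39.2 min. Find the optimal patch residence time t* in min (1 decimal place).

56.4 min

Maximise g(t)/(T+t): set derivative to zero → g'(t)(T+t) = g(t).
g'(t) = 0.59·91·t^-0.41. Setting 0.59·91·t^-0.41 = 91·t^0.59/(39.2+t) gives 0.59(39.2+t) = t, so 0.41·t = 0.59×39.2.
t* = 0.59×39.2/0.41 = 56.41 min.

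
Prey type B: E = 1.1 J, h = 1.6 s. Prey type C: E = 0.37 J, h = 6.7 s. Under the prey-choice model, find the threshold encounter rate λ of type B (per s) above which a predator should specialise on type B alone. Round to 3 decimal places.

0.055 per s

At the threshold, the rate on type B alone equals the profitability of type C: λ·1.1/(1 + λ·1.6) = 0.37/6.7 = 0.05522.
Rearranging, λ(1.1 − 0.05522×1.6) = 0.05522, so λ = 0.05522/1.012 = 0.05459 per s.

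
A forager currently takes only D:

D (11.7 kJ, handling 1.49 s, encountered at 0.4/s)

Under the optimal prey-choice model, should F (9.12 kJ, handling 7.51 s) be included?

Current rate: (0.4×11.7)/(1 + 0.4×1.49) = 2.932 kJ/s.
F: E/h = 9.12/7.51 = 1.214 kJ/s.
1.214 < 2.932, so adding F would lower the average — exclude it.

No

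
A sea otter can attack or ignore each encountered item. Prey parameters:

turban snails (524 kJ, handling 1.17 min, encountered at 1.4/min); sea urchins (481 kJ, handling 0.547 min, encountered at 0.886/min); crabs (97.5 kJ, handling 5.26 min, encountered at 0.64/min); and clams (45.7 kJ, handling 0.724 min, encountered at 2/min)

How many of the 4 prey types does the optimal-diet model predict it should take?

Profitabilities (E/h, kJ/min): sea urchins 879, turban snails 448, clams 63.1, crabs 18.5. Add prey in this order while the next type's profitability exceeds the intake rate on those already taken.
Rate on top 1: 287. turban snails: 448 > 287 → include.
Rate on top 2: 371.4. clams: 63.1 < 371.4 → exclude; stop.
Optimal diet: sea urchins, turban snails — 2 of 4 types.

2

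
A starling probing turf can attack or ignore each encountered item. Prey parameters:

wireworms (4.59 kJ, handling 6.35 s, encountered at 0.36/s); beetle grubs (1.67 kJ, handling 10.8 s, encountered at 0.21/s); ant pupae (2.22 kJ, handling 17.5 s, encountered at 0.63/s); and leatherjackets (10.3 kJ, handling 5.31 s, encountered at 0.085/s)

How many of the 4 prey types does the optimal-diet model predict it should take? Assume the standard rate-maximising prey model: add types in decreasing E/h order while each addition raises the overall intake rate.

Rank by E/h (kJ/s): leatherjackets 1.94, wireworms 0.723, beetle grubs 0.155, ant pupae 0.127. Include each in turn until the next type's E/h falls below the running intake rate.
Rate on top 1: 0.6032. wireworms: 0.723 > 0.6032 → include.
Rate on top 2: 0.6764. beetle grubs: 0.155 < 0.6764 → exclude; stop.
Optimal diet: leatherjackets, wireworms — 2 of 4 types.

2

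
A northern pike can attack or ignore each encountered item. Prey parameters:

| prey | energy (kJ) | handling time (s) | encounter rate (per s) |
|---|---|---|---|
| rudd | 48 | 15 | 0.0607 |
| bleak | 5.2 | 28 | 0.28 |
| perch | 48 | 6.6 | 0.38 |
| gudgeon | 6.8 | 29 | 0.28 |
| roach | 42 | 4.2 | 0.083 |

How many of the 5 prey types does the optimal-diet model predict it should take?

2

Rank by E/h (kJ/s): roach 10, perch 7.27, rudd 3.2, gudgeon 0.234, bleak 0.186. Include each in turn until the next type's E/h falls below the running intake rate.
Rate on top 1: 2.585. perch: 7.27 > 2.585 → include.
Rate on top 2: 5.633. rudd: 3.2 < 5.633 → exclude; stop.
Optimal diet: roach, perch — 2 of 5 types.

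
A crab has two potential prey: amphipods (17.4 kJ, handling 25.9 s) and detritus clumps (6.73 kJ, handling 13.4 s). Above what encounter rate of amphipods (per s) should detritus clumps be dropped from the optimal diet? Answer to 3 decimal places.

The zero-one rule: include detritus clumps iff E₂/h₂ > λE₁/(1+λh₁). Equality gives the switch point.
λE₁h₂ = E₂ + λE₂h₁ ⇒ λ = E₂/(E₁h₂ − E₂h₁) = 6.73/(233.2 − 174.3) = 0.1144 per s.

0.114 per s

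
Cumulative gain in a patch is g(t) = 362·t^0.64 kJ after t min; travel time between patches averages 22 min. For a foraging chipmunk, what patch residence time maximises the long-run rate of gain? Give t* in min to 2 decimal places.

Optimal t* satisfies g'(t*) = g(t*)/(T + t*).
g'(t) = 0.64·362·t^-0.36. Setting 0.64·362·t^-0.36 = 362·t^0.64/(22+t) gives 0.64(22+t) = t, so 0.36·t = 0.64×22.
t* = 0.64×22/0.36 = 39.11 min.

39.11 min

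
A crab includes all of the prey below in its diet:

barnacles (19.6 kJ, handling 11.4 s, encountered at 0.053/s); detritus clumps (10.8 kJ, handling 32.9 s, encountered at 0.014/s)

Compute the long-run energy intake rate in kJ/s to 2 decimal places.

0.58 kJ/s

R = Σλ_iE_i / (1 + Σλ_ih_i)
Numerator: 0.053×19.6 + 0.014×10.8 = 1.19
Denominator: 1 + 0.053×11.4 + 0.014×32.9 = 2.065
R = 1.19/2.065 = 0.5763 kJ/s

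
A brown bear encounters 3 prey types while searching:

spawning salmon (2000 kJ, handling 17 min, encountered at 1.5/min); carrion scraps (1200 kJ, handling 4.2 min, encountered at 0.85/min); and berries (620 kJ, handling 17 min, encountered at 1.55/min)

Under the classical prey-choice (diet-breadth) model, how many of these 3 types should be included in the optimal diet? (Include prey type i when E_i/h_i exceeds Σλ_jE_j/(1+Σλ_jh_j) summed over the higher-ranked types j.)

1

Rank by E/h (kJ/min): carrion scraps 286, spawning salmon 118, berries 36.5. Include each in turn until the next type's E/h falls below the running intake rate.
Rate on top 1: 223.2. spawning salmon: 118 < 223.2 → exclude; stop.
Optimal diet: carrion scraps — 1 of 3 types.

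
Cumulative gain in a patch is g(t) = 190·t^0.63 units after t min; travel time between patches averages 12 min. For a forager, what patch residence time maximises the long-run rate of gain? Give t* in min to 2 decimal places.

20.43 min

Maximise g(t)/(T+t): set derivative to zero → g'(t)(T+t) = g(t).
g'(t) = 0.63·190·t^-0.37. Setting 0.63·190·t^-0.37 = 190·t^0.63/(12+t) gives 0.63(12+t) = t, so 0.37·t = 0.63×12.
t* = 0.63×12/0.37 = 20.43 min.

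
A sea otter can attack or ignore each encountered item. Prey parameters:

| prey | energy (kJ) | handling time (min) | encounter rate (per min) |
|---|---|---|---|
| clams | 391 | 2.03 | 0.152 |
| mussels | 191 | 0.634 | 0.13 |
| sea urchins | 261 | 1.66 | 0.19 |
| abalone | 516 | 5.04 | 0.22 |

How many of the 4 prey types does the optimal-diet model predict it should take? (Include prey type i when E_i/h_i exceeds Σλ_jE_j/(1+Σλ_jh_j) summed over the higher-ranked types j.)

Profitabilities (E/h, kJ/min): mussels 301, clams 193, sea urchins 157, abalone 102. Add prey in this order while the next type's profitability exceeds the intake rate on those already taken.
Rate on top 1: 22.94. clams: 193 > 22.94 → include.
Rate on top 2: 60.58. sea urchins: 157 > 60.58 → include.
Rate on top 3: 78.44. abalone: 102 > 78.44 → include.
Optimal diet: mussels, clams, sea urchins, abalone — 4 of 4 types.

4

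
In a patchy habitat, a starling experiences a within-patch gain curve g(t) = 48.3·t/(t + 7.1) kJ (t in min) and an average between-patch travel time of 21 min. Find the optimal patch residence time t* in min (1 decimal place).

12.2 min

Optimal t* satisfies g'(t*) = g(t*)/(T + t*).
g'(t) = 48.3·7.1/(t + 7.1)². Setting 48.3·7.1/(t+7.1)² = 48.3t/[(t+7.1)(21+t)] gives 7.1(21+t) = t(t+7.1), so t² = 7.1×21 = 149.1.
t* = √149.1 = 12.21 min.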